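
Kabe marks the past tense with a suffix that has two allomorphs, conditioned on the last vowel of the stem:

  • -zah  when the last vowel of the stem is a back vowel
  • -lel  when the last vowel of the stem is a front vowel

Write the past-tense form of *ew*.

ewlel

The last vowel of *ew* is /e/, which is a front vowel, so the suffix is -lel, giving *ewlel*.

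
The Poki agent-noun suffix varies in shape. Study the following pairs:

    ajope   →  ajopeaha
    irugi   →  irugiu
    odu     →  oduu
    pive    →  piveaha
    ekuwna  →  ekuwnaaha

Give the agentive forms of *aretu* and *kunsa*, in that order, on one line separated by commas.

aretuu, kunsaaha

The pattern is height harmony: -u when the last vowel of the stem is a high vowel (*irugi*, *odu*); -aha when the last vowel of the stem is a non-high vowel (*ajope*, *pive*, *ekuwna*).
Since the last vowel of *aretu* is /u/ (a high vowel), it takes -u, giving *aretuu*.
The last vowel of *kunsa* is /a/, which is a non-high vowel, so the suffix is -aha, giving *kunsaaha*.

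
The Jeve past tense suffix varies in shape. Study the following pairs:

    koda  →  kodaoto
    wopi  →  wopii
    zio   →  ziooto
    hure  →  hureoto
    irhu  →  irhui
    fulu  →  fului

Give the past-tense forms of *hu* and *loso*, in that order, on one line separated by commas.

Looking at the last vowel of each stem: -i when the last vowel of the stem is a high vowel (*wopi*, *irhu*, *fulu*); -oto when the last vowel of the stem is a non-high vowel (*koda*, *zio*, *hure*).
*hu*: last vowel = /u/, a high vowel → -i → *hui*.
The last vowel of *loso* is /o/, which is a non-high vowel, so the suffix is -oto, giving *losooto*.

hui, losooto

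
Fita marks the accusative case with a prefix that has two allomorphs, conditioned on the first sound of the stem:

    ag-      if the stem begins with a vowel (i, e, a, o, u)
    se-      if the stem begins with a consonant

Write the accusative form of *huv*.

The first sound of *huv* is /h/, which is a consonant, so the prefix is se-, giving *sehuv*.

sehuv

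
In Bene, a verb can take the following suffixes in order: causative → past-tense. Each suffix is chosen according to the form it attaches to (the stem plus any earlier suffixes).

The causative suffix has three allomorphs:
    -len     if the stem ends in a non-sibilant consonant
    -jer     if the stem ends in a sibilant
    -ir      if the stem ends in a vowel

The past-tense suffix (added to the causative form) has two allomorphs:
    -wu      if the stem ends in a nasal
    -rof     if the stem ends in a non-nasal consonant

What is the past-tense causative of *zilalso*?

*zilalso* — final sound /o/ (a vowel) → -ir → *zilalsoir*.
The causative form *zilalsoir* — final consonant /r/ (non-nasal) → -rof → *zilalsoirrof*.

zilalsoirrof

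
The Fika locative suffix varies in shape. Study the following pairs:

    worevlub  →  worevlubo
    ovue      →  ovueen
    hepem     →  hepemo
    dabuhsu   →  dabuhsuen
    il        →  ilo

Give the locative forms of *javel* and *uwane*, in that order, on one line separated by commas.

javelo, uwaneen

The suffix is conditioned by the final sound: -o when the stem ends in a consonant (*worevlub*, *hepem*, *il*); -en when the stem ends in a vowel (*ovue*, *dabuhsu*).
*javel* — final sound /l/ (a consonant) → -o → *javelo*.
*uwane* — final sound /e/ (a vowel) → -en → *uwaneen*.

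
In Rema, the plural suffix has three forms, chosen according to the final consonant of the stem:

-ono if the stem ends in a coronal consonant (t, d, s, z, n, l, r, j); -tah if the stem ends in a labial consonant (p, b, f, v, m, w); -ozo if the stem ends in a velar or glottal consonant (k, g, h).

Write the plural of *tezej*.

The final consonant of *tezej* is /j/, which is coronal, so the suffix is -ono, giving *tezejono*.

tezejono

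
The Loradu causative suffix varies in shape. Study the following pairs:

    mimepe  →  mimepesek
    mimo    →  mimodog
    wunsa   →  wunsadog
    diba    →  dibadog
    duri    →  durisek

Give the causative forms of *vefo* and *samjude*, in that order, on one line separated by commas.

vefodog, samjudesek

The alternation tracks the last vowel of the stem — -sek when the last vowel of the stem is a front vowel (*mimepe*, *duri*); -dog when the last vowel of the stem is a back vowel (*mimo*, *wunsa*, *diba*).
Since the last vowel of *vefo* is /o/ (a back vowel), it takes -dog, giving *vefodog*.
*samjude* — last vowel /e/ (a front vowel) → -sek → *samjudesek*.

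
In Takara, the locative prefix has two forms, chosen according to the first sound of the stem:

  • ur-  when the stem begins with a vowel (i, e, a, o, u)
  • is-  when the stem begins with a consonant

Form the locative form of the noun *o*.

*o*: first sound = /o/, a vowel → ur- → *uro*.

uro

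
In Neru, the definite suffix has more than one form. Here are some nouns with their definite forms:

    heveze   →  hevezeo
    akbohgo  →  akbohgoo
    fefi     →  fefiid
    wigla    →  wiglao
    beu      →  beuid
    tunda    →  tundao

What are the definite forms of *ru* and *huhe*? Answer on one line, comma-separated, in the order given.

ruid, huheo

The alternation tracks the last vowel of the stem — -id when the last vowel of the stem is a high vowel (*fefi*, *beu*); -o when the last vowel of the stem is a non-high vowel (*heveze*, *akbohgo*, *wigla*, *tunda*).
*ru*: last vowel = /u/, a high vowel → -id → *ruid*.
The last vowel of *huhe* is /e/, which is a non-high vowel, so the suffix is -o, giving *huheo*.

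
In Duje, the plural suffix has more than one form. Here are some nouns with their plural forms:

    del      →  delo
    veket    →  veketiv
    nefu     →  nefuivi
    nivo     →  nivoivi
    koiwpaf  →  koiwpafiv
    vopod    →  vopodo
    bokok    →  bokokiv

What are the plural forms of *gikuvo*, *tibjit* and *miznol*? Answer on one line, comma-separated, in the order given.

gikuvoivi, tibjitiv, miznolo

The alternation tracks the final sound of the stem — -iv when the stem ends in a voiceless consonant (*veket*, *koiwpaf*, *bokok*); -o when the stem ends in a voiced consonant (*del*, *vopod*); -ivi when the stem ends in a vowel (*nefu*, *nivo*).
*gikuvo*: final sound = /o/, a vowel → -ivi → *gikuvoivi*.
Since the final sound of *tibjit* is /t/ (a voiceless consonant), it takes -iv, giving *tibjitiv*.
*miznol*: final sound = /l/, a voiced consonant → -o → *miznolo*.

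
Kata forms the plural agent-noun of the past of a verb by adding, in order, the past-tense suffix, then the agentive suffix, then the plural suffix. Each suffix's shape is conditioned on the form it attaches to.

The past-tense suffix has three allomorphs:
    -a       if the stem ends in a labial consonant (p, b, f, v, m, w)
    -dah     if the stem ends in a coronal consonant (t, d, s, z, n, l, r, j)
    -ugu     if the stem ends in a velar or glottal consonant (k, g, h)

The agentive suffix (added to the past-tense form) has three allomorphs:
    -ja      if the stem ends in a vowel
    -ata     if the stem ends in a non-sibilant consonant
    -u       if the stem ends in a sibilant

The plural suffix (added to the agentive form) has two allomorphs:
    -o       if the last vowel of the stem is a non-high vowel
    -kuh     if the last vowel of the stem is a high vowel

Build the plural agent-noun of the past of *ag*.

agugujao

The final consonant of *ag* is /g/, which is velar/glottal, so the past-tense suffix is -ugu, giving *agugu*.
Since the final sound of the past-tense form *agugu* is /u/ (a vowel), it takes -ja, giving *aguguja*.
Since the last vowel of the agentive form *aguguja* is /a/ (a non-high vowel), it takes -o, giving *agugujao*.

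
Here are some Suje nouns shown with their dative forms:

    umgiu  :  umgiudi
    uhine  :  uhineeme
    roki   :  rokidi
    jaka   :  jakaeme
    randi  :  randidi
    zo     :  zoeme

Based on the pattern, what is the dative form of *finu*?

finudi

The alternation tracks the last vowel of the stem — -di when the last vowel of the stem is a high vowel (*umgiu*, *roki*, *randi*); -eme when the last vowel of the stem is a non-high vowel (*uhine*, *jaka*, *zo*).
Since the last vowel of *finu* is /u/ (a high vowel), it takes -di, giving *finudi*.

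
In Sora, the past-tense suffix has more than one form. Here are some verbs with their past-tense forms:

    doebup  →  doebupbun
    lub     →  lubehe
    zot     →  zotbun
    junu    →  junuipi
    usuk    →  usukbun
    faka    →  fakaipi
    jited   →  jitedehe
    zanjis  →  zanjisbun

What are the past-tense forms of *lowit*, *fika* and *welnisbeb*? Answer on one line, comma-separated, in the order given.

Looking at the final sound of each stem: -bun when the stem ends in a voiceless consonant (*doebup*, *zot*, *usuk*, *zanjis*); -ehe when the stem ends in a voiced consonant (*lub*, *jited*); -ipi when the stem ends in a vowel (*junu*, *faka*).
*lowit*: final sound = /t/, a voiceless consonant → -bun → *lowitbun*.
The final sound of *fika* is /a/, which is a vowel, so the suffix is -ipi, giving *fikaipi*.
The final sound of *welnisbeb* is /b/, which is a voiced consonant, so the suffix is -ehe, giving *welnisbebehe*.

lowitbun, fikaipi, welnisbebehe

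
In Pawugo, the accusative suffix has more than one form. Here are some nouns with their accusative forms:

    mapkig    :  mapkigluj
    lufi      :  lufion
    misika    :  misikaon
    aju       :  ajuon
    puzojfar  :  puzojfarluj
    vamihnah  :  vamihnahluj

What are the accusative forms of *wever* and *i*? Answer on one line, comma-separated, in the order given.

Looking at the final sound of each stem: -luj when the stem ends in a consonant (*mapkig*, *puzojfar*, *vamihnah*); -on when the stem ends in a vowel (*lufi*, *misika*, *aju*).
*wever* — final sound /r/ (a consonant) → -luj → *weverluj*.
Since the final sound of *i* is /i/ (a vowel), it takes -on, giving *ion*.

weverluj, ion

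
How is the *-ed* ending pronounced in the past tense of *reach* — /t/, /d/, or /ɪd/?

/t/

The stem *reach* ends in a voiceless consonant other than /t/.
The -ed suffix is realized as /ɪd/ after /t, d/; as /t/ after other voiceless consonants; and as /d/ after other voiced sounds.
So -ed on *reach* is pronounced /t/.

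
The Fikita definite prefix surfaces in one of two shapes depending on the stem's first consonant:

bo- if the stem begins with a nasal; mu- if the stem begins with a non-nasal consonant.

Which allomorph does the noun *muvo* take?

bo-

The first consonant of *muvo* is /m/, which is a nasal, so the prefix is bo-.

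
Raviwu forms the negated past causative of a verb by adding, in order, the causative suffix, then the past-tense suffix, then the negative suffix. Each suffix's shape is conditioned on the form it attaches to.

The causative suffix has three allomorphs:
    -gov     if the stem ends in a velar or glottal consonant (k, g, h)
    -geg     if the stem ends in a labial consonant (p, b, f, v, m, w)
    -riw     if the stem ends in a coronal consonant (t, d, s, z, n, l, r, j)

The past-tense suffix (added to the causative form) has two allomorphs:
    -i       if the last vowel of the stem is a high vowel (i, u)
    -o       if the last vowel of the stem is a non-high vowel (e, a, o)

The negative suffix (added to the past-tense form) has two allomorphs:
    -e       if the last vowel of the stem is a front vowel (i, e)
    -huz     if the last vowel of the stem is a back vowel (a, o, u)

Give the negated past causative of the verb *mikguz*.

mikguzriwie

The final consonant of *mikguz* is /z/, which is coronal, so the causative suffix is -riw, giving *mikguzriw*.
The last vowel of the causative form *mikguzriw* is /i/, which is a high vowel, so the past-tense suffix is -i, giving *mikguzriwi*.
The past-tense form *mikguzriwi* — last vowel /i/ (a front vowel) → -e → *mikguzriwie*.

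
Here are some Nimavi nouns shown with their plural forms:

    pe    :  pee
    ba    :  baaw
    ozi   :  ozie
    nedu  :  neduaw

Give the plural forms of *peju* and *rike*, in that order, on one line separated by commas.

pejuaw, rikee

The alternation tracks the last vowel of the stem — -e when the last vowel of the stem is a front vowel (*pe*, *ozi*); -aw when the last vowel of the stem is a back vowel (*ba*, *nedu*).
*peju*: last vowel = /u/, a back vowel → -aw → *pejuaw*.
*rike*: last vowel = /e/, a front vowel → -e → *rikee*.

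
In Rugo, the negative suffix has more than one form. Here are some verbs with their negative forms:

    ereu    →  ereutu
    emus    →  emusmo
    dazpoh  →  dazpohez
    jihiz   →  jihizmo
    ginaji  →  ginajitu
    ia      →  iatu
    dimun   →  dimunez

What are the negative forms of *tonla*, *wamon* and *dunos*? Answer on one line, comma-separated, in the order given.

tonlatu, wamonez, dunosmo

Looking at the final sound of each stem: -mo when the stem ends in a sibilant (*emus*, *jihiz*); -ez when the stem ends in a non-sibilant consonant (*dazpoh*, *dimun*); -tu when the stem ends in a vowel (*ereu*, *ginaji*, *ia*).
The final sound of *tonla* is /a/, which is a vowel, so the suffix is -tu, giving *tonlatu*.
The final sound of *wamon* is /n/, which is a non-sibilant consonant, so the suffix is -ez, giving *wamonez*.
*dunos*: final sound = /s/, a sibilant → -mo → *dunosmo*.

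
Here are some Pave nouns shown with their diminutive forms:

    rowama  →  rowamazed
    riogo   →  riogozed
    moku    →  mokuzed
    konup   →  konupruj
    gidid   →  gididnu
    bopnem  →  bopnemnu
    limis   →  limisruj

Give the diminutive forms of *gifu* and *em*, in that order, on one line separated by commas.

Looking at the final sound of each stem: -ruj when the stem ends in a voiceless consonant (*konup*, *limis*); -nu when the stem ends in a voiced consonant (*gidid*, *bopnem*); -zed when the stem ends in a vowel (*rowama*, *riogo*, *moku*).
The final sound of *gifu* is /u/, which is a vowel, so the suffix is -zed, giving *gifuzed*.
Since the final sound of *em* is /m/ (a voiced consonant), it takes -nu, giving *emnu*.

gifuzed, emnu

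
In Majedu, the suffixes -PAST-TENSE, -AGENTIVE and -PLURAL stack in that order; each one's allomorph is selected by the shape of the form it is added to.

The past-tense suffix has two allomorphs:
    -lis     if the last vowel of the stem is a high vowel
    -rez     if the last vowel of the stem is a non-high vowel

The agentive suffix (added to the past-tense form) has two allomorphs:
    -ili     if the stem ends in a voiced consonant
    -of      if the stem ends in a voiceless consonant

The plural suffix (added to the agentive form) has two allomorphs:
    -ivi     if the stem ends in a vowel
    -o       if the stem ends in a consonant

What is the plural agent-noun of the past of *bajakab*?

*bajakab* — last vowel /a/ (a non-high vowel) → -rez → *bajakabrez*.
The final consonant of the past-tense form *bajakabrez* is /z/, which is voiced, so the agentive suffix is -ili, giving *bajakabrezili*.
Since the final sound of the agentive form *bajakabrezili* is /i/ (a vowel), it takes -ivi, giving *bajakabreziliivi*.

bajakabreziliivi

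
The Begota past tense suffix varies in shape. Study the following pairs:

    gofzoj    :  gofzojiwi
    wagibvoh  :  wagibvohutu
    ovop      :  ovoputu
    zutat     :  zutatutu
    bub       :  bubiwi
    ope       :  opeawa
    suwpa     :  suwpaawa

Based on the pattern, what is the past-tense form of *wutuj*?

The suffix is conditioned by the final sound: -utu when the stem ends in a voiceless consonant (*wagibvoh*, *ovop*, *zutat*); -iwi when the stem ends in a voiced consonant (*gofzoj*, *bub*); -awa when the stem ends in a vowel (*ope*, *suwpa*).
Since the final sound of *wutuj* is /j/ (a voiced consonant), it takes -iwi, giving *wutujiwi*.

wutujiwi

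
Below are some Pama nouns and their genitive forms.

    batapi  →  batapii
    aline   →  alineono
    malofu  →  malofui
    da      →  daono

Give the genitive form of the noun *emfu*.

emfui

The pattern is height harmony: -i when the last vowel of the stem is a high vowel (*batapi*, *malofu*); -ono when the last vowel of the stem is a non-high vowel (*aline*, *da*).
Since the last vowel of *emfu* is /u/ (a high vowel), it takes -i, giving *emfui*.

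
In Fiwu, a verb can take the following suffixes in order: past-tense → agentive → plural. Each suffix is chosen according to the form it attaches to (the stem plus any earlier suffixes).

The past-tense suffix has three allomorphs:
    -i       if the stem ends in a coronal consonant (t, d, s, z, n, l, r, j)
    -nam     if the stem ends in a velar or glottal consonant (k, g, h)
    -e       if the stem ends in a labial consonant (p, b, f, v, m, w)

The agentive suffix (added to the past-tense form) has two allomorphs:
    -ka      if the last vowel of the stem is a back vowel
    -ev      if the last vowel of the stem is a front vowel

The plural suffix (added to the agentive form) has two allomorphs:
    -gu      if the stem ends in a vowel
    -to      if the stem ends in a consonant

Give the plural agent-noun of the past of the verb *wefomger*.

The final consonant of *wefomger* is /r/, which is coronal, so the past-tense suffix is -i, giving *wefomgeri*.
The last vowel of the past-tense form *wefomgeri* is /i/, which is a front vowel, so the agentive suffix is -ev, giving *wefomgeriev*.
The agentive form *wefomgeriev*: final sound = /v/, a consonant → -to → *wefomgerievto*.

wefomgerievto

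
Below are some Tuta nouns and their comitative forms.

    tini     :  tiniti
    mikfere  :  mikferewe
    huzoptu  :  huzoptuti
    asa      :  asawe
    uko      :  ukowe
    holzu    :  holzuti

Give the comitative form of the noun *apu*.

The suffix is conditioned by the last vowel: -ti when the last vowel of the stem is a high vowel (*tini*, *huzoptu*, *holzu*); -we when the last vowel of the stem is a non-high vowel (*mikfere*, *asa*, *uko*).
The last vowel of *apu* is /u/, which is a high vowel, so the suffix is -ti, giving *aputi*.

aputi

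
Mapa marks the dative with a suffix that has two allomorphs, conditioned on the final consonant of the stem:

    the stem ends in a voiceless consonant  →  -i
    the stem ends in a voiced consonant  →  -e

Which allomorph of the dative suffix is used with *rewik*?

-i

*rewik*: final consonant = /k/, voiceless → -i.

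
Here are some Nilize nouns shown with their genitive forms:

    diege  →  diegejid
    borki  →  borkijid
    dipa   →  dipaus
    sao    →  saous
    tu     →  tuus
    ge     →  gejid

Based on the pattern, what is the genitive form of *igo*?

The alternation tracks the last vowel of the stem — -jid when the last vowel of the stem is a front vowel (*diege*, *borki*, *ge*); -us when the last vowel of the stem is a back vowel (*dipa*, *sao*, *tu*).
Since the last vowel of *igo* is /o/ (a back vowel), it takes -us, giving *igous*.

igous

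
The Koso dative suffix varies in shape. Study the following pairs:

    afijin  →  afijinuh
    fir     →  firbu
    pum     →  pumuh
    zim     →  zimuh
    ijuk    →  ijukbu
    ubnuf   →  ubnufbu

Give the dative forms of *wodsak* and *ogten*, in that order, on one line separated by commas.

The pattern is nasality of the final consonant: -uh when the stem ends in a nasal (*afijin*, *pum*, *zim*); -bu when the stem ends in a non-nasal consonant (*fir*, *ijuk*, *ubnuf*).
Since the final consonant of *wodsak* is /k/ (non-nasal), it takes -bu, giving *wodsakbu*.
*ogten* — final consonant /n/ (a nasal) → -uh → *ogtenuh*.

wodsakbu, ogtenuh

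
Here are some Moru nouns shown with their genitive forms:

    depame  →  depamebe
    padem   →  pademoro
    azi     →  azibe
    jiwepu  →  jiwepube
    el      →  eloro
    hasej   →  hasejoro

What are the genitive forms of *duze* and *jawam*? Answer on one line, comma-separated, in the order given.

duzebe, jawamoro

The suffix is conditioned by the final sound: -oro when the stem ends in a consonant (*padem*, *el*, *hasej*); -be when the stem ends in a vowel (*depame*, *azi*, *jiwepu*).
*duze*: final sound = /e/, a vowel → -be → *duzebe*.
*jawam*: final sound = /m/, a consonant → -oro → *jawamoro*.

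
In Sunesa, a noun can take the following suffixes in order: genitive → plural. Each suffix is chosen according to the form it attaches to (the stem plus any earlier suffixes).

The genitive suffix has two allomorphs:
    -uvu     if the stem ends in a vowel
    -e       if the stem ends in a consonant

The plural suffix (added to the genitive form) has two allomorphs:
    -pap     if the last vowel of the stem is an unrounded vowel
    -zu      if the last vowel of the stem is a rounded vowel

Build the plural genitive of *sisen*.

sisenepap

*sisen*: final sound = /n/, a consonant → -e → *sisene*.
The last vowel of the genitive form *sisene* is /e/, which is an unrounded vowel, so the plural suffix is -pap, giving *sisenepap*.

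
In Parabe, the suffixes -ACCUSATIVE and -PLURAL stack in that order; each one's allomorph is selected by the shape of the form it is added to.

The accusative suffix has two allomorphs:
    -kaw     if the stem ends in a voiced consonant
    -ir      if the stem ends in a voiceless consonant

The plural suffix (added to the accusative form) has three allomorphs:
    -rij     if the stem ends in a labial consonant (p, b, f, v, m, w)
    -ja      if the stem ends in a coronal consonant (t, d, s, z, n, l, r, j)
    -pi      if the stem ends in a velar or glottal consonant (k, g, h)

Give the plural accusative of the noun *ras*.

rasirja

*ras*: final consonant = /s/, voiceless → -ir → *rasir*.
The final consonant of the accusative form *rasir* is /r/, which is coronal, so the plural suffix is -ja, giving *rasirja*.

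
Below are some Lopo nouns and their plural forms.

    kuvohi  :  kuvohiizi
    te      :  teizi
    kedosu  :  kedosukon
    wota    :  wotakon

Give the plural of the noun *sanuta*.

The alternation tracks the last vowel of the stem — -izi when the last vowel of the stem is a front vowel (*kuvohi*, *te*); -kon when the last vowel of the stem is a back vowel (*kedosu*, *wota*).
Since the last vowel of *sanuta* is /a/ (a back vowel), it takes -kon, giving *sanutakon*.

sanutakon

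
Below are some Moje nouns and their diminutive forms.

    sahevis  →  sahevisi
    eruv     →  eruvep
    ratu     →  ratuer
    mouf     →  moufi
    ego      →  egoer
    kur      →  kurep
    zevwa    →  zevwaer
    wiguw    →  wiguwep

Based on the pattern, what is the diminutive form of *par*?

parep

The suffix is conditioned by the final sound: -i when the stem ends in a voiceless consonant (*sahevis*, *mouf*); -ep when the stem ends in a voiced consonant (*eruv*, *kur*, *wiguw*); -er when the stem ends in a vowel (*ratu*, *ego*, *zevwa*).
*par* — final sound /r/ (a voiced consonant) → -ep → *parep*.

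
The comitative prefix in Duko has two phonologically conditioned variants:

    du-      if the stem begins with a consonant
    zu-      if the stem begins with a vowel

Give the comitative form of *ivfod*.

The first sound of *ivfod* is /i/, which is a vowel, so the prefix is zu-, giving *zuivfod*.

zuivfod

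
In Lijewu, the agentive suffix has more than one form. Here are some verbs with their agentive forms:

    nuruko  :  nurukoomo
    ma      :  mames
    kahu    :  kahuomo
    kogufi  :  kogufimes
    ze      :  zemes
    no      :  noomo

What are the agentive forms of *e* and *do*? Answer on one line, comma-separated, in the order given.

The alternation tracks the last vowel of the stem — -omo when the last vowel of the stem is a rounded vowel (*nuruko*, *kahu*, *no*); -mes when the last vowel of the stem is an unrounded vowel (*ma*, *kogufi*, *ze*).
*e* — last vowel /e/ (an unrounded vowel) → -mes → *emes*.
*do* — last vowel /o/ (a rounded vowel) → -omo → *doomo*.

emes, doomo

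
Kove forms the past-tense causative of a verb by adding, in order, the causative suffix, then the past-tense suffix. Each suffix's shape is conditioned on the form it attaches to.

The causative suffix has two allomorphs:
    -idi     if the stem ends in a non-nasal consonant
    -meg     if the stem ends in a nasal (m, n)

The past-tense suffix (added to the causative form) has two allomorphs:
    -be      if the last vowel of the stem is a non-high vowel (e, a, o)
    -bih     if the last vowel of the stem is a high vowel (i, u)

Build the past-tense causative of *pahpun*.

pahpunmegbe

The final consonant of *pahpun* is /n/, which is a nasal, so the causative suffix is -meg, giving *pahpunmeg*.
The last vowel of the causative form *pahpunmeg* is /e/, which is a non-high vowel, so the past-tense suffix is -be, giving *pahpunmegbe*.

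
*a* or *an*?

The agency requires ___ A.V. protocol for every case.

an

The indefinite article is chosen by the initial *sound* of the following word, not its spelling.
The initialism *A.V.* is read letter by letter; the first letter, A, is pronounced /eɪ/, which begins with a vowel sound.
So the article is *an*: The agency requires an A.V. protocol for every case.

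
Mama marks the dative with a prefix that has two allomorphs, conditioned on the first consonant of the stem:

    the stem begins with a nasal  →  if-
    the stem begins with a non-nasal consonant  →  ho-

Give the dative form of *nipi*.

ifnipi

The first consonant of *nipi* is /n/, which is a nasal, so the prefix is if-, giving *ifnipi*.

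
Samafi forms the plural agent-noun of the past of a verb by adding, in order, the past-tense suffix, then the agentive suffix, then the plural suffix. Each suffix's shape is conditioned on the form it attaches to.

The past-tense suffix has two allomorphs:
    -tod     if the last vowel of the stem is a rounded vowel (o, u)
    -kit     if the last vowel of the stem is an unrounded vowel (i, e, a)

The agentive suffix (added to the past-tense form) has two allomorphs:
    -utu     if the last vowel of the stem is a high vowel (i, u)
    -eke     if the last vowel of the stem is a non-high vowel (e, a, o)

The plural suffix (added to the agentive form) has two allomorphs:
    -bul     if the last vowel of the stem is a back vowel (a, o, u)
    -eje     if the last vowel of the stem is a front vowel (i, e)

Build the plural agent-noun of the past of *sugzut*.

*sugzut* — last vowel /u/ (a rounded vowel) → -tod → *sugzuttod*.
The past-tense form *sugzuttod*: last vowel = /o/, a non-high vowel → -eke → *sugzuttodeke*.
The last vowel of the agentive form *sugzuttodeke* is /e/, which is a front vowel, so the plural suffix is -eje, giving *sugzuttodekeeje*.

sugzuttodekeeje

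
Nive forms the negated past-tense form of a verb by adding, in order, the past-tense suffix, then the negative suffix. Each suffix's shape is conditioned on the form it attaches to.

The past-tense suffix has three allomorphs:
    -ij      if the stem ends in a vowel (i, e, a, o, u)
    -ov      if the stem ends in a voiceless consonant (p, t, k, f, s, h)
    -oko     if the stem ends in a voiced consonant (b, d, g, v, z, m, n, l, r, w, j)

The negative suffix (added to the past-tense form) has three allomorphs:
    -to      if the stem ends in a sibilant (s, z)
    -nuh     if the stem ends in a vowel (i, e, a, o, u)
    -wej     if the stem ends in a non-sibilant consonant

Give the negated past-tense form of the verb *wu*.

*wu*: final sound = /u/, a vowel → -ij → *wuij*.
The final sound of the past-tense form *wuij* is /j/, which is a non-sibilant consonant, so the negative suffix is -wej, giving *wuijwej*.

wuijwej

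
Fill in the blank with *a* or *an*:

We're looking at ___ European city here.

a

The indefinite article is chosen by the initial *sound* of the following word, not its spelling.
*European* begins with the sound /jʊ/ (eu pronounced /jʊ/) — a consonant sound.
So the article is *a*: We're looking at a European city here.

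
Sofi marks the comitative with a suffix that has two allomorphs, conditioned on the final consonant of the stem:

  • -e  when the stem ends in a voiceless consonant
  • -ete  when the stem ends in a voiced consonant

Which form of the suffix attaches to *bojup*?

-e

*bojup* — final consonant /p/ (voiceless) → -e.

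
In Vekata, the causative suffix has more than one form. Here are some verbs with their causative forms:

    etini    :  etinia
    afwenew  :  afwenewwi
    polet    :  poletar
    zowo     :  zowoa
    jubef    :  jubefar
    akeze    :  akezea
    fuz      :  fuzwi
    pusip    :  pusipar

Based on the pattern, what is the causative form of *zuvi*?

zuvia

The suffix is conditioned by the final sound: -ar when the stem ends in a voiceless consonant (*polet*, *jubef*, *pusip*); -wi when the stem ends in a voiced consonant (*afwenew*, *fuz*); -a when the stem ends in a vowel (*etini*, *zowo*, *akeze*).
*zuvi* — final sound /i/ (a vowel) → -a → *zuvia*.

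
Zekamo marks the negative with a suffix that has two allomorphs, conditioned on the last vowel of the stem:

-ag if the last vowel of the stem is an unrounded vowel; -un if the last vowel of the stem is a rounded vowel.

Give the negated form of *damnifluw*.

damnifluwun

*damnifluw* — last vowel /u/ (a rounded vowel) → -un → *damnifluwun*.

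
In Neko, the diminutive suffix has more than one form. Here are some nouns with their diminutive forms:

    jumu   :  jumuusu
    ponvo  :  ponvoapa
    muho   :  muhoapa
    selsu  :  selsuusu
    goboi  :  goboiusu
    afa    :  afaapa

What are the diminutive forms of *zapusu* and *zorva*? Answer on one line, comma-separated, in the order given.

zapusuusu, zorvaapa

The alternation tracks the last vowel of the stem — -usu when the last vowel of the stem is a high vowel (*jumu*, *selsu*, *goboi*); -apa when the last vowel of the stem is a non-high vowel (*ponvo*, *muho*, *afa*).
The last vowel of *zapusu* is /u/, which is a high vowel, so the suffix is -usu, giving *zapusuusu*.
The last vowel of *zorva* is /a/, which is a non-high vowel, so the suffix is -apa, giving *zorvaapa*.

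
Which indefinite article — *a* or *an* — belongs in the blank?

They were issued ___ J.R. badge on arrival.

a

The indefinite article is chosen by the initial *sound* of the following word, not its spelling.
The initialism *J.R.* is read letter by letter; the first letter, J, is pronounced /dʒeɪ/, which begins with a consonant sound.
So the article is *a*: They were issued a J.R. badge on arrival.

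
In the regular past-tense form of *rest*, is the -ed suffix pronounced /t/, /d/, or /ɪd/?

/ɪd/

The stem *rest* ends in /t/ or /d/.
The -ed suffix is realized as /ɪd/ after /t, d/; as /t/ after other voiceless consonants; and as /d/ after other voiced sounds.
So -ed on *rest* is pronounced /ɪd/.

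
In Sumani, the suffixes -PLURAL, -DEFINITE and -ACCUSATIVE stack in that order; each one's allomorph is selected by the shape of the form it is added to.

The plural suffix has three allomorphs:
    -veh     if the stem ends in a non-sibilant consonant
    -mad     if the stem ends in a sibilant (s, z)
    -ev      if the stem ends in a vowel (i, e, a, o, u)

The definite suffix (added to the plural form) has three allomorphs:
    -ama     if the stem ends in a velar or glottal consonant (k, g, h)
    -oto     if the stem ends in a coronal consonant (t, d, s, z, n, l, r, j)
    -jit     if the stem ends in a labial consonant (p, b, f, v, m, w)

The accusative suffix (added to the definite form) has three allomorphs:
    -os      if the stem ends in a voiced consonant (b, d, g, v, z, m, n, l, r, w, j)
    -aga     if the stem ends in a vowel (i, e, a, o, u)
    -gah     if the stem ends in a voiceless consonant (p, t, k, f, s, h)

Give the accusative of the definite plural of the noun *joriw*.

*joriw*: final sound = /w/, a non-sibilant consonant → -veh → *joriwveh*.
The plural form *joriwveh* — final consonant /h/ (velar/glottal) → -ama → *joriwvehama*.
Since the final sound of the definite form *joriwvehama* is /a/ (a vowel), it takes -aga, giving *joriwvehamaaga*.

joriwvehamaaga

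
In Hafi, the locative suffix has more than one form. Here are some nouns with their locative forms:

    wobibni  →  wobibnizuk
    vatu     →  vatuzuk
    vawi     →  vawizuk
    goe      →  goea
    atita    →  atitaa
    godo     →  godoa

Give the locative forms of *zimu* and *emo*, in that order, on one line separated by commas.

zimuzuk, emoa

The pattern is height harmony: -zuk when the last vowel of the stem is a high vowel (*wobibni*, *vatu*, *vawi*); -a when the last vowel of the stem is a non-high vowel (*goe*, *atita*, *godo*).
*zimu* — last vowel /u/ (a high vowel) → -zuk → *zimuzuk*.
Since the last vowel of *emo* is /o/ (a non-high vowel), it takes -a, giving *emoa*.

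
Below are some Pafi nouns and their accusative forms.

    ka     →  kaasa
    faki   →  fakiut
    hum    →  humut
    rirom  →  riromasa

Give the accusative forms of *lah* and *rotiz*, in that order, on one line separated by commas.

lahasa, rotizut

The alternation tracks the last vowel of the stem — -ut when the last vowel of the stem is a high vowel (*faki*, *hum*); -asa when the last vowel of the stem is a non-high vowel (*ka*, *rirom*).
The last vowel of *lah* is /a/, which is a non-high vowel, so the suffix is -asa, giving *lahasa*.
Since the last vowel of *rotiz* is /i/ (a high vowel), it takes -ut, giving *rotizut*.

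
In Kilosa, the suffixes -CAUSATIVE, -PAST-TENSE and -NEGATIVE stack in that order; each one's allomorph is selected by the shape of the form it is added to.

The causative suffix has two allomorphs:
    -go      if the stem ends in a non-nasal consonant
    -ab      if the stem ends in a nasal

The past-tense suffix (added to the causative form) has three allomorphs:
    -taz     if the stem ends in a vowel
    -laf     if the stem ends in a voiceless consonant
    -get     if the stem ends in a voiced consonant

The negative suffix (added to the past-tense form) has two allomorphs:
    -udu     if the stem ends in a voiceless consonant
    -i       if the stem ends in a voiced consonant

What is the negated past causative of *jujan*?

jujanabgetudu

The final consonant of *jujan* is /n/, which is a nasal, so the causative suffix is -ab, giving *jujanab*.
The causative form *jujanab*: final sound = /b/, a voiced consonant → -get → *jujanabget*.
Since the final consonant of the past-tense form *jujanabget* is /t/ (voiceless), it takes -udu, giving *jujanabgetudu*.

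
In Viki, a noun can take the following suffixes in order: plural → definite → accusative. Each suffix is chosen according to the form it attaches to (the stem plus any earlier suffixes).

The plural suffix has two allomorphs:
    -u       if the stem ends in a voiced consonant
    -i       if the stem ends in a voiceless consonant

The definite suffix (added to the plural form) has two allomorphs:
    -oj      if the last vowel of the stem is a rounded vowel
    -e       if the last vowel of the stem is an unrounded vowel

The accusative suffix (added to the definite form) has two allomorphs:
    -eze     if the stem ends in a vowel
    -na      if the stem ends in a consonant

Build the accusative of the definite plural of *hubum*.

*hubum*: final consonant = /m/, voiced → -u → *hubumu*.
The last vowel of the plural form *hubumu* is /u/, which is a rounded vowel, so the definite suffix is -oj, giving *hubumuoj*.
Since the final sound of the definite form *hubumuoj* is /j/ (a consonant), it takes -na, giving *hubumuojna*.

hubumuojna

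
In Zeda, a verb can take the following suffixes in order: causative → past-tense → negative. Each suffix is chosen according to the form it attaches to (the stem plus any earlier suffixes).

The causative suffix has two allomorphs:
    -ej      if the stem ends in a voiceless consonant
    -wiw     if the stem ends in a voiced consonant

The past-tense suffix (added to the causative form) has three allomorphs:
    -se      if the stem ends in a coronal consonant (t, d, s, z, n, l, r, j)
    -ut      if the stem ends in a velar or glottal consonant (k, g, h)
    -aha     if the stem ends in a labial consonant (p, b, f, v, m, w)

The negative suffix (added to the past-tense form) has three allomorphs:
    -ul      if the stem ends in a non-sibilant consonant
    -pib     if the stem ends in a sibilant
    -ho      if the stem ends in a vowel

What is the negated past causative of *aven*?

Since the final consonant of *aven* is /n/ (voiced), it takes -wiw, giving *avenwiw*.
The final consonant of the causative form *avenwiw* is /w/, which is labial, so the past-tense suffix is -aha, giving *avenwiwaha*.
The final sound of the past-tense form *avenwiwaha* is /a/, which is a vowel, so the negative suffix is -ho, giving *avenwiwahaho*.

avenwiwahaho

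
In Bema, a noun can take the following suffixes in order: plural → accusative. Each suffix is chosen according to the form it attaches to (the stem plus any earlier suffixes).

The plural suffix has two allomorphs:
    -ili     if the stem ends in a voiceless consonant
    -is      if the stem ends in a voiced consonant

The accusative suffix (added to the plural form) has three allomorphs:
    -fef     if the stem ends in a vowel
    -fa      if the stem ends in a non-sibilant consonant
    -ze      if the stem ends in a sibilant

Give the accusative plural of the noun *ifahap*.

*ifahap*: final consonant = /p/, voiceless → -ili → *ifahapili*.
Since the final sound of the plural form *ifahapili* is /i/ (a vowel), it takes -fef, giving *ifahapilifef*.

ifahapilifef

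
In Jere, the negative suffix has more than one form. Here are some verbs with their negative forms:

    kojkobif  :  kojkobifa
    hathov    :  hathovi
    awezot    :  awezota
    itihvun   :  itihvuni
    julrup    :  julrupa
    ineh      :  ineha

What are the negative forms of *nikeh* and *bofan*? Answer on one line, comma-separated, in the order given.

nikeha, bofani

The suffix is conditioned by the final consonant: -a when the stem ends in a voiceless consonant (*kojkobif*, *awezot*, *julrup*, *ineh*); -i when the stem ends in a voiced consonant (*hathov*, *itihvun*).
The final consonant of *nikeh* is /h/, which is voiceless, so the suffix is -a, giving *nikeha*.
Since the final consonant of *bofan* is /n/ (voiced), it takes -i, giving *bofani*.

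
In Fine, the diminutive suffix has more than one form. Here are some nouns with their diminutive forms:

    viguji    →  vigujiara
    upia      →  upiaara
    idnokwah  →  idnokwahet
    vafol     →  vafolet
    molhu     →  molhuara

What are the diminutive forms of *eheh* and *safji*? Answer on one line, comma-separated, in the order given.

ehehet, safjiara

The pattern is consonant vs. vowel: -et when the stem ends in a consonant (*idnokwah*, *vafol*); -ara when the stem ends in a vowel (*viguji*, *upia*, *molhu*).
*eheh* — final sound /h/ (a consonant) → -et → *ehehet*.
*safji*: final sound = /i/, a vowel → -ara → *safjiara*.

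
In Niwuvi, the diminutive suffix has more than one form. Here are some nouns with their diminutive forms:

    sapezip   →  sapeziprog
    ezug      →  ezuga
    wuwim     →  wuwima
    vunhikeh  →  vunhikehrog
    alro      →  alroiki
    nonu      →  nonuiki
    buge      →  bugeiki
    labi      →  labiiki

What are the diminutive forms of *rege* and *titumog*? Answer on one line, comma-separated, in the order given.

The alternation tracks the final sound of the stem — -rog when the stem ends in a voiceless consonant (*sapezip*, *vunhikeh*); -a when the stem ends in a voiced consonant (*ezug*, *wuwim*); -iki when the stem ends in a vowel (*alro*, *nonu*, *buge*, *labi*).
*rege*: final sound = /e/, a vowel → -iki → *regeiki*.
The final sound of *titumog* is /g/, which is a voiced consonant, so the suffix is -a, giving *titumoga*.

regeiki, titumoga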